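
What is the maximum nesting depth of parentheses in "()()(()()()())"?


Input: "()()(()()()())"
Tracking depth:
  Position 0 '(': depth becomes 1
  Position 1 ')': depth becomes 0
  Position 2 '(': depth becomes 1
  Position 3 ')': depth becomes 0
  Position 4 '(': depth becomes 1
  Position 5 '(': depth becomes 2
  Position 6 ')': depth becomes 1
  Position 7 '(': depth becomes 2
  Position 8 ')': depth becomes 1
  Position 9 '(': depth becomes 2
  Position 10 ')': depth becomes 1
  Position 11 '(': depth becomes 2
  Position 12 ')': depth becomes 1
  Position 13 ')': depth becomes 0
Maximum depth reached: 2

2


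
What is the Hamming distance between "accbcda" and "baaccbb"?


Comparing "accbcda" and "baaccbb" position by position:
  Position 0: 'a' vs 'b' => differ
  Position 1: 'c' vs 'a' => differ
  Position 2: 'c' vs 'a' => differ
  Position 3: 'b' vs 'c' => differ
  Position 4: 'c' vs 'c' => same
  Position 5: 'd' vs 'b' => differ
  Position 6: 'a' vs 'b' => differ
Total differences (Hamming distance): 6

6


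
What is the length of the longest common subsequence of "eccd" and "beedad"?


LCS of "eccd" and "beedad"
DP table:
           b    e    e    d    a    d
      0    0    0    0    0    0    0
  e   0    0    1    1    1    1    1
  c   0    0    1    1    1    1    1
  c   0    0    1    1    1    1    1
  d   0    0    1    1    2    2    2
LCS length = dp[4][6] = 2

2


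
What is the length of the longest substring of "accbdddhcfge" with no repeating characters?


Input: "accbdddhcfge"
Sliding window (track last position of each char):
  Position 0 ('a'): window [0,0] length 1 -- new best
  Position 1 ('c'): window [0,1] length 2 -- new best
  Position 2 ('c'): repeat (last at 1), move window start to 2
  Position 2 ('c'): window [2,2] length 1
  Position 3 ('b'): window [2,3] length 2
  Position 4 ('d'): window [2,4] length 3 -- new best
  Position 5 ('d'): repeat (last at 4), move window start to 5
  Position 5 ('d'): window [5,5] length 1
  Position 6 ('d'): repeat (last at 5), move window start to 6
  Position 6 ('d'): window [6,6] length 1
  Position 7 ('h'): window [6,7] length 2
  Position 8 ('c'): window [6,8] length 3
  Position 9 ('f'): window [6,9] length 4 -- new best
  Position 10 ('g'): window [6,10] length 5 -- new best
  Position 11 ('e'): window [6,11] length 6 -- new best
Longest substring with no repeats: "dhcfge" with length 6

6


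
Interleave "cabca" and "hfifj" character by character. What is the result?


Interleaving "cabca" and "hfifj":
  Position 0: 'c' from first, 'h' from second => "ch"
  Position 1: 'a' from first, 'f' from second => "af"
  Position 2: 'b' from first, 'i' from second => "bi"
  Position 3: 'c' from first, 'f' from second => "cf"
  Position 4: 'a' from first, 'j' from second => "aj"
Result: chafbicfaj

chafbicfaj


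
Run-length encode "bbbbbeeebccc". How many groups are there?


Input: bbbbbeeebccc
Scanning for consecutive runs:
  Group 1: 'b' x 5 (positions 0-4)
  Group 2: 'e' x 3 (positions 5-7)
  Group 3: 'b' x 1 (positions 8-8)
  Group 4: 'c' x 3 (positions 9-11)
Total groups: 4

4


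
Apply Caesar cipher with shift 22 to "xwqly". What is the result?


Caesar cipher: shift "xwqly" by 22
  'x' (pos 23) + 22 = pos 19 = 't'
  'w' (pos 22) + 22 = pos 18 = 's'
  'q' (pos 16) + 22 = pos 12 = 'm'
  'l' (pos 11) + 22 = pos 7 = 'h'
  'y' (pos 24) + 22 = pos 20 = 'u'
Result: tsmhu

tsmhu


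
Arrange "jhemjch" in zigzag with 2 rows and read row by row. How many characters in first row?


Zigzag "jhemjch" into 2 rows:
Placing characters:
  'j' => row 0
  'h' => row 1
  'e' => row 0
  'm' => row 1
  'j' => row 0
  'c' => row 1
  'h' => row 0
Rows:
  Row 0: "jejh"
  Row 1: "hmc"
First row length: 4

4


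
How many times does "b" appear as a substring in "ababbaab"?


Searching for "b" in "ababbaab"
Scanning each position:
  Position 0: "a" => no
  Position 1: "b" => MATCH
  Position 2: "a" => no
  Position 3: "b" => MATCH
  Position 4: "b" => MATCH
  Position 5: "a" => no
  Position 6: "a" => no
  Position 7: "b" => MATCH
Total occurrences: 4

4


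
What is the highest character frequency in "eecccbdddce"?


Input: eecccbdddce
Character counts:
  'b': 1
  'c': 4
  'd': 3
  'e': 3
Maximum frequency: 4

4


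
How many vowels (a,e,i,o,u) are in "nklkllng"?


Input: nklkllng
Checking each character:
  'n' at position 0: consonant
  'k' at position 1: consonant
  'l' at position 2: consonant
  'k' at position 3: consonant
  'l' at position 4: consonant
  'l' at position 5: consonant
  'n' at position 6: consonant
  'g' at position 7: consonant
Total vowels: 0

0


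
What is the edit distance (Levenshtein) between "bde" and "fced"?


Computing edit distance: "bde" -> "fced"
DP table:
           f    c    e    d
      0    1    2    3    4
  b   1    1    2    3    4
  d   2    2    2    3    3
  e   3    3    3    2    3
Edit distance = dp[3][4] = 3

3


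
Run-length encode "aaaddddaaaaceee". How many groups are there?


Input: aaaddddaaaaceee
Scanning for consecutive runs:
  Group 1: 'a' x 3 (positions 0-2)
  Group 2: 'd' x 4 (positions 3-6)
  Group 3: 'a' x 4 (positions 7-10)
  Group 4: 'c' x 1 (positions 11-11)
  Group 5: 'e' x 3 (positions 12-14)
Total groups: 5

5


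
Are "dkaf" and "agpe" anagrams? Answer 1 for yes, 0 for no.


Strings: "dkaf", "agpe"
Sorted first:  adfk
Sorted second: aegp
Differ at position 1: 'd' vs 'e' => not anagrams

0


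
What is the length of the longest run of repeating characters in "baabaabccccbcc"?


Input: "baabaabccccbcc"
Scanning for longest run:
  Position 1 ('a'): new char, reset run to 1
  Position 2 ('a'): continues run of 'a', length=2
  Position 3 ('b'): new char, reset run to 1
  Position 4 ('a'): new char, reset run to 1
  Position 5 ('a'): continues run of 'a', length=2
  Position 6 ('b'): new char, reset run to 1
  Position 7 ('c'): new char, reset run to 1
  Position 8 ('c'): continues run of 'c', length=2
  Position 9 ('c'): continues run of 'c', length=3
  Position 10 ('c'): continues run of 'c', length=4
  Position 11 ('b'): new char, reset run to 1
  Position 12 ('c'): new char, reset run to 1
  Position 13 ('c'): continues run of 'c', length=2
Longest run: 'c' with length 4

4


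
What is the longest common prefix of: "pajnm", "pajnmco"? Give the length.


Words: pajnm, pajnmco
  Position 0: all 'p' => match
  Position 1: all 'a' => match
  Position 2: all 'j' => match
  Position 3: all 'n' => match
  Position 4: all 'm' => match
LCP = "pajnm" (length 5)

5


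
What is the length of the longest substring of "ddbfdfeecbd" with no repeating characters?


Input: "ddbfdfeecbd"
Sliding window (track last position of each char):
  Position 0 ('d'): window [0,0] length 1 -- new best
  Position 1 ('d'): repeat (last at 0), move window start to 1
  Position 1 ('d'): window [1,1] length 1
  Position 2 ('b'): window [1,2] length 2 -- new best
  Position 3 ('f'): window [1,3] length 3 -- new best
  Position 4 ('d'): repeat (last at 1), move window start to 2
  Position 4 ('d'): window [2,4] length 3
  Position 5 ('f'): repeat (last at 3), move window start to 4
  Position 5 ('f'): window [4,5] length 2
  Position 6 ('e'): window [4,6] length 3
  Position 7 ('e'): repeat (last at 6), move window start to 7
  Position 7 ('e'): window [7,7] length 1
  Position 8 ('c'): window [7,8] length 2
  Position 9 ('b'): window [7,9] length 3
  Position 10 ('d'): window [7,10] length 4 -- new best
Longest substring with no repeats: "ecbd" with length 4

4


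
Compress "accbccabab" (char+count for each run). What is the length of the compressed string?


Input: accbccabab
Runs:
  'a' x 1 => "a1"
  'c' x 2 => "c2"
  'b' x 1 => "b1"
  'c' x 2 => "c2"
  'a' x 1 => "a1"
  'b' x 1 => "b1"
  'a' x 1 => "a1"
  'b' x 1 => "b1"
Compressed: "a1c2b1c2a1b1a1b1"
Compressed length: 16

16


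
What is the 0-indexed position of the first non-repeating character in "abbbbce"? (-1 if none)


Input: abbbbce
Character frequencies:
  'a': 1
  'b': 4
  'c': 1
  'e': 1
Scanning left to right for freq == 1:
  Position 0 ('a'): unique! => answer = 0

0


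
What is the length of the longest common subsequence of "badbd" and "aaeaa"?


LCS of "badbd" and "aaeaa"
DP table:
           a    a    e    a    a
      0    0    0    0    0    0
  b   0    0    0    0    0    0
  a   0    1    1    1    1    1
  d   0    1    1    1    1    1
  b   0    1    1    1    1    1
  d   0    1    1    1    1    1
LCS length = dp[5][5] = 1

1


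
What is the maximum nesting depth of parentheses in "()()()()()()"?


Input: "()()()()()()"
Tracking depth:
  Position 0 '(': depth becomes 1
  Position 1 ')': depth becomes 0
  Position 2 '(': depth becomes 1
  Position 3 ')': depth becomes 0
  Position 4 '(': depth becomes 1
  Position 5 ')': depth becomes 0
  Position 6 '(': depth becomes 1
  Position 7 ')': depth becomes 0
  Position 8 '(': depth becomes 1
  Position 9 ')': depth becomes 0
  Position 10 '(': depth becomes 1
  Position 11 ')': depth becomes 0
Maximum depth reached: 1

1


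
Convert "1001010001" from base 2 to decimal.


Input: "1001010001" in base 2
Positional expansion:
  Digit '1' (value 1) x 2^9 = 512
  Digit '0' (value 0) x 2^8 = 0
  Digit '0' (value 0) x 2^7 = 0
  Digit '1' (value 1) x 2^6 = 64
  Digit '0' (value 0) x 2^5 = 0
  Digit '1' (value 1) x 2^4 = 16
  Digit '0' (value 0) x 2^3 = 0
  Digit '0' (value 0) x 2^2 = 0
  Digit '0' (value 0) x 2^1 = 0
  Digit '1' (value 1) x 2^0 = 1
Sum = 593

593


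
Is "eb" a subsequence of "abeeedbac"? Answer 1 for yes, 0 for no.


Check if "eb" is a subsequence of "abeeedbac"
Greedy scan:
  Position 0 ('a'): no match needed
  Position 1 ('b'): no match needed
  Position 2 ('e'): matches sub[0] = 'e'
  Position 3 ('e'): no match needed
  Position 4 ('e'): no match needed
  Position 5 ('d'): no match needed
  Position 6 ('b'): matches sub[1] = 'b'
  Position 7 ('a'): no match needed
  Position 8 ('c'): no match needed
All 2 characters matched => is a subsequence

1


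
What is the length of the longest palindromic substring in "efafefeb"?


Input: "efafefeb"
Checking substrings for palindromes:
  [0:5] "efafe" (len 5) => palindrome
  [1:4] "faf" (len 3) => palindrome
  [3:6] "fef" (len 3) => palindrome
  [4:7] "efe" (len 3) => palindrome
Longest palindromic substring: "efafe" with length 5

5


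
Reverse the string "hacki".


Input: hacki
Reading characters right to left:
  Position 4: 'i'
  Position 3: 'k'
  Position 2: 'c'
  Position 1: 'a'
  Position 0: 'h'
Reversed: ikcah

ikcah


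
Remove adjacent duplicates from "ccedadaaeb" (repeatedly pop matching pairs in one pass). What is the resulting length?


Input: ccedadaaeb
Stack-based adjacent duplicate removal:
  Read 'c': push. Stack: c
  Read 'c': matches stack top 'c' => pop. Stack: (empty)
  Read 'e': push. Stack: e
  Read 'd': push. Stack: ed
  Read 'a': push. Stack: eda
  Read 'd': push. Stack: edad
  Read 'a': push. Stack: edada
  Read 'a': matches stack top 'a' => pop. Stack: edad
  Read 'e': push. Stack: edade
  Read 'b': push. Stack: edadeb
Final stack: "edadeb" (length 6)

6


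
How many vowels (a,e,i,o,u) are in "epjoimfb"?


Input: epjoimfb
Checking each character:
  'e' at position 0: vowel (running total: 1)
  'p' at position 1: consonant
  'j' at position 2: consonant
  'o' at position 3: vowel (running total: 2)
  'i' at position 4: vowel (running total: 3)
  'm' at position 5: consonant
  'f' at position 6: consonant
  'b' at position 7: consonant
Total vowels: 3

3


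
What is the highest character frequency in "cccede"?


Input: cccede
Character counts:
  'c': 3
  'd': 1
  'e': 2
Maximum frequency: 3

3


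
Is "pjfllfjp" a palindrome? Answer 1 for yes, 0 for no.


Input: pjfllfjp
Reversed: pjfllfjp
  Compare pos 0 ('p') with pos 7 ('p'): match
  Compare pos 1 ('j') with pos 6 ('j'): match
  Compare pos 2 ('f') with pos 5 ('f'): match
  Compare pos 3 ('l') with pos 4 ('l'): match
Result: palindrome

1


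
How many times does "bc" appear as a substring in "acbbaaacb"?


Searching for "bc" in "acbbaaacb"
Scanning each position:
  Position 0: "ac" => no
  Position 1: "cb" => no
  Position 2: "bb" => no
  Position 3: "ba" => no
  Position 4: "aa" => no
  Position 5: "aa" => no
  Position 6: "ac" => no
  Position 7: "cb" => no
Total occurrences: 0

0


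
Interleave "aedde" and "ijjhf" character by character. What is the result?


Interleaving "aedde" and "ijjhf":
  Position 0: 'a' from first, 'i' from second => "ai"
  Position 1: 'e' from first, 'j' from second => "ej"
  Position 2: 'd' from first, 'j' from second => "dj"
  Position 3: 'd' from first, 'h' from second => "dh"
  Position 4: 'e' from first, 'f' from second => "ef"
Result: aiejdjdhef

aiejdjdhef


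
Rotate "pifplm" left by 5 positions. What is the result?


Input: "pifplm", rotate left by 5
First 5 characters: "pifpl"
Remaining characters: "m"
Concatenate remaining + first: "m" + "pifpl" = "mpifpl"

mpifpl


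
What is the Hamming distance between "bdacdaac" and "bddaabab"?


Comparing "bdacdaac" and "bddaabab" position by position:
  Position 0: 'b' vs 'b' => same
  Position 1: 'd' vs 'd' => same
  Position 2: 'a' vs 'd' => differ
  Position 3: 'c' vs 'a' => differ
  Position 4: 'd' vs 'a' => differ
  Position 5: 'a' vs 'b' => differ
  Position 6: 'a' vs 'a' => same
  Position 7: 'c' vs 'b' => differ
Total differences (Hamming distance): 5

5


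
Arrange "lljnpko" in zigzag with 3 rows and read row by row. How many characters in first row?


Zigzag "lljnpko" into 3 rows:
Placing characters:
  'l' => row 0
  'l' => row 1
  'j' => row 2
  'n' => row 1
  'p' => row 0
  'k' => row 1
  'o' => row 2
Rows:
  Row 0: "lp"
  Row 1: "lnk"
  Row 2: "jo"
First row length: 2

2


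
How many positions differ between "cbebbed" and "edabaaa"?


Comparing "cbebbed" and "edabaaa" position by position:
  Position 0: 'c' vs 'e' => DIFFER
  Position 1: 'b' vs 'd' => DIFFER
  Position 2: 'e' vs 'a' => DIFFER
  Position 3: 'b' vs 'b' => same
  Position 4: 'b' vs 'a' => DIFFER
  Position 5: 'e' vs 'a' => DIFFER
  Position 6: 'd' vs 'a' => DIFFER
Positions that differ: 6

6


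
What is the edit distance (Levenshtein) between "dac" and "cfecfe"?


Computing edit distance: "dac" -> "cfecfe"
DP table:
           c    f    e    c    f    e
      0    1    2    3    4    5    6
  d   1    1    2    3    4    5    6
  a   2    2    2    3    4    5    6
  c   3    2    3    3    3    4    5
Edit distance = dp[3][6] = 5

5


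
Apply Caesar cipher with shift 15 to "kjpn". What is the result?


Caesar cipher: shift "kjpn" by 15
  'k' (pos 10) + 15 = pos 25 = 'z'
  'j' (pos 9) + 15 = pos 24 = 'y'
  'p' (pos 15) + 15 = pos 4 = 'e'
  'n' (pos 13) + 15 = pos 2 = 'c'
Result: zyec

zyec


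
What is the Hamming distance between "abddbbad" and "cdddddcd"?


Comparing "abddbbad" and "cdddddcd" position by position:
  Position 0: 'a' vs 'c' => differ
  Position 1: 'b' vs 'd' => differ
  Position 2: 'd' vs 'd' => same
  Position 3: 'd' vs 'd' => same
  Position 4: 'b' vs 'd' => differ
  Position 5: 'b' vs 'd' => differ
  Position 6: 'a' vs 'c' => differ
  Position 7: 'd' vs 'd' => same
Total differences (Hamming distance): 5

5


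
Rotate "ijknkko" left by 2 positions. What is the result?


Input: "ijknkko", rotate left by 2
First 2 characters: "ij"
Remaining characters: "knkko"
Concatenate remaining + first: "knkko" + "ij" = "knkkoij"

knkkoij


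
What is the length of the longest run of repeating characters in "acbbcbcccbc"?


Input: "acbbcbcccbc"
Scanning for longest run:
  Position 1 ('c'): new char, reset run to 1
  Position 2 ('b'): new char, reset run to 1
  Position 3 ('b'): continues run of 'b', length=2
  Position 4 ('c'): new char, reset run to 1
  Position 5 ('b'): new char, reset run to 1
  Position 6 ('c'): new char, reset run to 1
  Position 7 ('c'): continues run of 'c', length=2
  Position 8 ('c'): continues run of 'c', length=3
  Position 9 ('b'): new char, reset run to 1
  Position 10 ('c'): new char, reset run to 1
Longest run: 'c' with length 3

3


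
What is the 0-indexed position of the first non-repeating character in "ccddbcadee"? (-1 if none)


Input: ccddbcadee
Character frequencies:
  'a': 1
  'b': 1
  'c': 3
  'd': 3
  'e': 2
Scanning left to right for freq == 1:
  Position 0 ('c'): freq=3, skip
  Position 1 ('c'): freq=3, skip
  Position 2 ('d'): freq=3, skip
  Position 3 ('d'): freq=3, skip
  Position 4 ('b'): unique! => answer = 4

4


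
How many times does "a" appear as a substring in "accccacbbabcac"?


Searching for "a" in "accccacbbabcac"
Scanning each position:
  Position 0: "a" => MATCH
  Position 1: "c" => no
  Position 2: "c" => no
  Position 3: "c" => no
  Position 4: "c" => no
  Position 5: "a" => MATCH
  Position 6: "c" => no
  Position 7: "b" => no
  Position 8: "b" => no
  Position 9: "a" => MATCH
  Position 10: "b" => no
  Position 11: "c" => no
  Position 12: "a" => MATCH
  Position 13: "c" => no
Total occurrences: 4

4


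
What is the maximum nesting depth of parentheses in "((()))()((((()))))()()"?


Input: "((()))()((((()))))()()"
Tracking depth:
  Position 0 '(': depth becomes 1
  Position 1 '(': depth becomes 2
  Position 2 '(': depth becomes 3
  Position 3 ')': depth becomes 2
  Position 4 ')': depth becomes 1
  Position 5 ')': depth becomes 0
  Position 6 '(': depth becomes 1
  Position 7 ')': depth becomes 0
  Position 8 '(': depth becomes 1
  Position 9 '(': depth becomes 2
  Position 10 '(': depth becomes 3
  Position 11 '(': depth becomes 4
  Position 12 '(': depth becomes 5
  Position 13 ')': depth becomes 4
  Position 14 ')': depth becomes 3
  Position 15 ')': depth becomes 2
  Position 16 ')': depth becomes 1
  Position 17 ')': depth becomes 0
  Position 18 '(': depth becomes 1
  Position 19 ')': depth becomes 0
  Position 20 '(': depth becomes 1
  Position 21 ')': depth becomes 0
Maximum depth reached: 5

5


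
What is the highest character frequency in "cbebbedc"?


Input: cbebbedc
Character counts:
  'b': 3
  'c': 2
  'd': 1
  'e': 2
Maximum frequency: 3

3


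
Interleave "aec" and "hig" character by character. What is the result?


Interleaving "aec" and "hig":
  Position 0: 'a' from first, 'h' from second => "ah"
  Position 1: 'e' from first, 'i' from second => "ei"
  Position 2: 'c' from first, 'g' from second => "cg"
Result: aheicg

aheicg


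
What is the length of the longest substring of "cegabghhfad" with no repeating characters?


Input: "cegabghhfad"
Sliding window (track last position of each char):
  Position 0 ('c'): window [0,0] length 1 -- new best
  Position 1 ('e'): window [0,1] length 2 -- new best
  Position 2 ('g'): window [0,2] length 3 -- new best
  Position 3 ('a'): window [0,3] length 4 -- new best
  Position 4 ('b'): window [0,4] length 5 -- new best
  Position 5 ('g'): repeat (last at 2), move window start to 3
  Position 5 ('g'): window [3,5] length 3
  Position 6 ('h'): window [3,6] length 4
  Position 7 ('h'): repeat (last at 6), move window start to 7
  Position 7 ('h'): window [7,7] length 1
  Position 8 ('f'): window [7,8] length 2
  Position 9 ('a'): window [7,9] length 3
  Position 10 ('d'): window [7,10] length 4
Longest substring with no repeats: "cegab" with length 5

5


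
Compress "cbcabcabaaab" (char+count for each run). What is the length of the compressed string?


Input: cbcabcabaaab
Runs:
  'c' x 1 => "c1"
  'b' x 1 => "b1"
  'c' x 1 => "c1"
  'a' x 1 => "a1"
  'b' x 1 => "b1"
  'c' x 1 => "c1"
  'a' x 1 => "a1"
  'b' x 1 => "b1"
  'a' x 3 => "a3"
  'b' x 1 => "b1"
Compressed: "c1b1c1a1b1c1a1b1a3b1"
Compressed length: 20

20


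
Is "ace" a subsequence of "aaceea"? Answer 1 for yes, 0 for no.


Check if "ace" is a subsequence of "aaceea"
Greedy scan:
  Position 0 ('a'): matches sub[0] = 'a'
  Position 1 ('a'): no match needed
  Position 2 ('c'): matches sub[1] = 'c'
  Position 3 ('e'): matches sub[2] = 'e'
  Position 4 ('e'): no match needed
  Position 5 ('a'): no match needed
All 3 characters matched => is a subsequence

1


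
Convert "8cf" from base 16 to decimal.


Input: "8cf" in base 16
Positional expansion:
  Digit '8' (value 8) x 16^2 = 2048
  Digit 'c' (value 12) x 16^1 = 192
  Digit 'f' (value 15) x 16^0 = 15
Sum = 2255

2255


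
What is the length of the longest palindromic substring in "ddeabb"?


Input: "ddeabb"
Checking substrings for palindromes:
  [0:2] "dd" (len 2) => palindrome
  [4:6] "bb" (len 2) => palindrome
Longest palindromic substring: "dd" with length 2

2


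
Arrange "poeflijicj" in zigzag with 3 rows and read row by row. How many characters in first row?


Zigzag "poeflijicj" into 3 rows:
Placing characters:
  'p' => row 0
  'o' => row 1
  'e' => row 2
  'f' => row 1
  'l' => row 0
  'i' => row 1
  'j' => row 2
  'i' => row 1
  'c' => row 0
  'j' => row 1
Rows:
  Row 0: "plc"
  Row 1: "ofiij"
  Row 2: "ej"
First row length: 3

3


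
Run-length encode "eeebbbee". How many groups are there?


Input: eeebbbee
Scanning for consecutive runs:
  Group 1: 'e' x 3 (positions 0-2)
  Group 2: 'b' x 3 (positions 3-5)
  Group 3: 'e' x 2 (positions 6-7)
Total groups: 3

3


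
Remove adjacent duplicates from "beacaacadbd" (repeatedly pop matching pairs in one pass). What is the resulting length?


Input: beacaacadbd
Stack-based adjacent duplicate removal:
  Read 'b': push. Stack: b
  Read 'e': push. Stack: be
  Read 'a': push. Stack: bea
  Read 'c': push. Stack: beac
  Read 'a': push. Stack: beaca
  Read 'a': matches stack top 'a' => pop. Stack: beac
  Read 'c': matches stack top 'c' => pop. Stack: bea
  Read 'a': matches stack top 'a' => pop. Stack: be
  Read 'd': push. Stack: bed
  Read 'b': push. Stack: bedb
  Read 'd': push. Stack: bedbd
Final stack: "bedbd" (length 5)

5


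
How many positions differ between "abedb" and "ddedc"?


Comparing "abedb" and "ddedc" position by position:
  Position 0: 'a' vs 'd' => DIFFER
  Position 1: 'b' vs 'd' => DIFFER
  Position 2: 'e' vs 'e' => same
  Position 3: 'd' vs 'd' => same
  Position 4: 'b' vs 'c' => DIFFER
Positions that differ: 3

3


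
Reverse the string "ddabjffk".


Input: ddabjffk
Reading characters right to left:
  Position 7: 'k'
  Position 6: 'f'
  Position 5: 'f'
  Position 4: 'j'
  Position 3: 'b'
  Position 2: 'a'
  Position 1: 'd'
  Position 0: 'd'
Reversed: kffjbadd

kffjbadd


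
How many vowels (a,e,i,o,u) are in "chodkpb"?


Input: chodkpb
Checking each character:
  'c' at position 0: consonant
  'h' at position 1: consonant
  'o' at position 2: vowel (running total: 1)
  'd' at position 3: consonant
  'k' at position 4: consonant
  'p' at position 5: consonant
  'b' at position 6: consonant
Total vowels: 1

1


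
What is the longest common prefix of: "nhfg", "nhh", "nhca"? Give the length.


Words: nhfg, nhh, nhca
  Position 0: all 'n' => match
  Position 1: all 'h' => match
  Position 2: ('f', 'h', 'c') => mismatch, stop
LCP = "nh" (length 2)

2


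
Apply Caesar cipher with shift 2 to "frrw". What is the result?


Caesar cipher: shift "frrw" by 2
  'f' (pos 5) + 2 = pos 7 = 'h'
  'r' (pos 17) + 2 = pos 19 = 't'
  'r' (pos 17) + 2 = pos 19 = 't'
  'w' (pos 22) + 2 = pos 24 = 'y'
Result: htty

htty


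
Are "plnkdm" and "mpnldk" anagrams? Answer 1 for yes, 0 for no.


Strings: "plnkdm", "mpnldk"
Sorted first:  dklmnp
Sorted second: dklmnp
Sorted forms match => anagrams

1


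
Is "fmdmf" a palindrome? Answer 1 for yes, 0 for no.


Input: fmdmf
Reversed: fmdmf
  Compare pos 0 ('f') with pos 4 ('f'): match
  Compare pos 1 ('m') with pos 3 ('m'): match
Result: palindrome

1


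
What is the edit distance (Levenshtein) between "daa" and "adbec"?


Computing edit distance: "daa" -> "adbec"
DP table:
           a    d    b    e    c
      0    1    2    3    4    5
  d   1    1    1    2    3    4
  a   2    1    2    2    3    4
  a   3    2    2    3    3    4
Edit distance = dp[3][5] = 4

4


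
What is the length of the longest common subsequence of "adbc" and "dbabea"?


LCS of "adbc" and "dbabea"
DP table:
           d    b    a    b    e    a
      0    0    0    0    0    0    0
  a   0    0    0    1    1    1    1
  d   0    1    1    1    1    1    1
  b   0    1    2    2    2    2    2
  c   0    1    2    2    2    2    2
LCS length = dp[4][6] = 2

2


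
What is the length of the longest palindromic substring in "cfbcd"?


Input: "cfbcd"
Checking substrings for palindromes:
  No multi-char palindromic substrings found
Longest palindromic substring: "c" with length 1

1


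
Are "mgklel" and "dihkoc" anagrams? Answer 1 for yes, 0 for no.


Strings: "mgklel", "dihkoc"
Sorted first:  egkllm
Sorted second: cdhiko
Differ at position 0: 'e' vs 'c' => not anagrams

0


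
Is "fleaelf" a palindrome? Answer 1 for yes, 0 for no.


Input: fleaelf
Reversed: fleaelf
  Compare pos 0 ('f') with pos 6 ('f'): match
  Compare pos 1 ('l') with pos 5 ('l'): match
  Compare pos 2 ('e') with pos 4 ('e'): match
Result: palindrome

1


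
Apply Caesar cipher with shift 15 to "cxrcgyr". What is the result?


Caesar cipher: shift "cxrcgyr" by 15
  'c' (pos 2) + 15 = pos 17 = 'r'
  'x' (pos 23) + 15 = pos 12 = 'm'
  'r' (pos 17) + 15 = pos 6 = 'g'
  'c' (pos 2) + 15 = pos 17 = 'r'
  'g' (pos 6) + 15 = pos 21 = 'v'
  'y' (pos 24) + 15 = pos 13 = 'n'
  'r' (pos 17) + 15 = pos 6 = 'g'
Result: rmgrvng

rmgrvng


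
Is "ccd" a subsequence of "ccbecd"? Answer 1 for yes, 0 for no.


Check if "ccd" is a subsequence of "ccbecd"
Greedy scan:
  Position 0 ('c'): matches sub[0] = 'c'
  Position 1 ('c'): matches sub[1] = 'c'
  Position 2 ('b'): no match needed
  Position 3 ('e'): no match needed
  Position 4 ('c'): no match needed
  Position 5 ('d'): matches sub[2] = 'd'
All 3 characters matched => is a subsequence

1


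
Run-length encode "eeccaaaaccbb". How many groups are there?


Input: eeccaaaaccbb
Scanning for consecutive runs:
  Group 1: 'e' x 2 (positions 0-1)
  Group 2: 'c' x 2 (positions 2-3)
  Group 3: 'a' x 4 (positions 4-7)
  Group 4: 'c' x 2 (positions 8-9)
  Group 5: 'b' x 2 (positions 10-11)
Total groups: 5

5


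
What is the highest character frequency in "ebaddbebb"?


Input: ebaddbebb
Character counts:
  'a': 1
  'b': 4
  'd': 2
  'e': 2
Maximum frequency: 4

4


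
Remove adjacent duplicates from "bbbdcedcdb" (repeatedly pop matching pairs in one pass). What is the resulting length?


Input: bbbdcedcdb
Stack-based adjacent duplicate removal:
  Read 'b': push. Stack: b
  Read 'b': matches stack top 'b' => pop. Stack: (empty)
  Read 'b': push. Stack: b
  Read 'd': push. Stack: bd
  Read 'c': push. Stack: bdc
  Read 'e': push. Stack: bdce
  Read 'd': push. Stack: bdced
  Read 'c': push. Stack: bdcedc
  Read 'd': push. Stack: bdcedcd
  Read 'b': push. Stack: bdcedcdb
Final stack: "bdcedcdb" (length 8)

8


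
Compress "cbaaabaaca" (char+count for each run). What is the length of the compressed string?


Input: cbaaabaaca
Runs:
  'c' x 1 => "c1"
  'b' x 1 => "b1"
  'a' x 3 => "a3"
  'b' x 1 => "b1"
  'a' x 2 => "a2"
  'c' x 1 => "c1"
  'a' x 1 => "a1"
Compressed: "c1b1a3b1a2c1a1"
Compressed length: 14

14


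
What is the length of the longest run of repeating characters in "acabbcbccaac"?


Input: "acabbcbccaac"
Scanning for longest run:
  Position 1 ('c'): new char, reset run to 1
  Position 2 ('a'): new char, reset run to 1
  Position 3 ('b'): new char, reset run to 1
  Position 4 ('b'): continues run of 'b', length=2
  Position 5 ('c'): new char, reset run to 1
  Position 6 ('b'): new char, reset run to 1
  Position 7 ('c'): new char, reset run to 1
  Position 8 ('c'): continues run of 'c', length=2
  Position 9 ('a'): new char, reset run to 1
  Position 10 ('a'): continues run of 'a', length=2
  Position 11 ('c'): new char, reset run to 1
Longest run: 'b' with length 2

2


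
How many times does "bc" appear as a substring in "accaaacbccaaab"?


Searching for "bc" in "accaaacbccaaab"
Scanning each position:
  Position 0: "ac" => no
  Position 1: "cc" => no
  Position 2: "ca" => no
  Position 3: "aa" => no
  Position 4: "aa" => no
  Position 5: "ac" => no
  Position 6: "cb" => no
  Position 7: "bc" => MATCH
  Position 8: "cc" => no
  Position 9: "ca" => no
  Position 10: "aa" => no
  Position 11: "aa" => no
  Position 12: "ab" => no
Total occurrences: 1

1


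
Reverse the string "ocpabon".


Input: ocpabon
Reading characters right to left:
  Position 6: 'n'
  Position 5: 'o'
  Position 4: 'b'
  Position 3: 'a'
  Position 2: 'p'
  Position 1: 'c'
  Position 0: 'o'
Reversed: nobapco

nobapco


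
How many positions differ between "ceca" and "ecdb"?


Comparing "ceca" and "ecdb" position by position:
  Position 0: 'c' vs 'e' => DIFFER
  Position 1: 'e' vs 'c' => DIFFER
  Position 2: 'c' vs 'd' => DIFFER
  Position 3: 'a' vs 'b' => DIFFER
Positions that differ: 4

4


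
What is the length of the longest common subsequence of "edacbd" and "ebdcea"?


LCS of "edacbd" and "ebdcea"
DP table:
           e    b    d    c    e    a
      0    0    0    0    0    0    0
  e   0    1    1    1    1    1    1
  d   0    1    1    2    2    2    2
  a   0    1    1    2    2    2    3
  c   0    1    1    2    3    3    3
  b   0    1    2    2    3    3    3
  d   0    1    2    3    3    3    3
LCS length = dp[6][6] = 3

3


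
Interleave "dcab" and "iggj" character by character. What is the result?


Interleaving "dcab" and "iggj":
  Position 0: 'd' from first, 'i' from second => "di"
  Position 1: 'c' from first, 'g' from second => "cg"
  Position 2: 'a' from first, 'g' from second => "ag"
  Position 3: 'b' from first, 'j' from second => "bj"
Result: dicgagbj

dicgagbj


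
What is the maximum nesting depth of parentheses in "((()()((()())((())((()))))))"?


Input: "((()()((()())((())((()))))))"
Tracking depth:
  Position 0 '(': depth becomes 1
  Position 1 '(': depth becomes 2
  Position 2 '(': depth becomes 3
  Position 3 ')': depth becomes 2
  Position 4 '(': depth becomes 3
  Position 5 ')': depth becomes 2
  Position 6 '(': depth becomes 3
  Position 7 '(': depth becomes 4
  Position 8 '(': depth becomes 5
  Position 9 ')': depth becomes 4
  Position 10 '(': depth becomes 5
  Position 11 ')': depth becomes 4
  Position 12 ')': depth becomes 3
  Position 13 '(': depth becomes 4
  Position 14 '(': depth becomes 5
  Position 15 '(': depth becomes 6
  Position 16 ')': depth becomes 5
  Position 17 ')': depth becomes 4
  Position 18 '(': depth becomes 5
  Position 19 '(': depth becomes 6
  Position 20 '(': depth becomes 7
  Position 21 ')': depth becomes 6
  Position 22 ')': depth becomes 5
  Position 23 ')': depth becomes 4
  Position 24 ')': depth becomes 3
  Position 25 ')': depth becomes 2
  Position 26 ')': depth becomes 1
  Position 27 ')': depth becomes 0
Maximum depth reached: 7

7


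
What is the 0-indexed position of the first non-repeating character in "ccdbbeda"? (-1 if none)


Input: ccdbbeda
Character frequencies:
  'a': 1
  'b': 2
  'c': 2
  'd': 2
  'e': 1
Scanning left to right for freq == 1:
  Position 0 ('c'): freq=2, skip
  Position 1 ('c'): freq=2, skip
  Position 2 ('d'): freq=2, skip
  Position 3 ('b'): freq=2, skip
  Position 4 ('b'): freq=2, skip
  Position 5 ('e'): unique! => answer = 5

5


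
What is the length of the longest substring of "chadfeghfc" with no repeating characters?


Input: "chadfeghfc"
Sliding window (track last position of each char):
  Position 0 ('c'): window [0,0] length 1 -- new best
  Position 1 ('h'): window [0,1] length 2 -- new best
  Position 2 ('a'): window [0,2] length 3 -- new best
  Position 3 ('d'): window [0,3] length 4 -- new best
  Position 4 ('f'): window [0,4] length 5 -- new best
  Position 5 ('e'): window [0,5] length 6 -- new best
  Position 6 ('g'): window [0,6] length 7 -- new best
  Position 7 ('h'): repeat (last at 1), move window start to 2
  Position 7 ('h'): window [2,7] length 6
  Position 8 ('f'): repeat (last at 4), move window start to 5
  Position 8 ('f'): window [5,8] length 4
  Position 9 ('c'): window [5,9] length 5
Longest substring with no repeats: "chadfeg" with length 7

7


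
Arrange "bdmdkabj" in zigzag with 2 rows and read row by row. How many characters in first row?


Zigzag "bdmdkabj" into 2 rows:
Placing characters:
  'b' => row 0
  'd' => row 1
  'm' => row 0
  'd' => row 1
  'k' => row 0
  'a' => row 1
  'b' => row 0
  'j' => row 1
Rows:
  Row 0: "bmkb"
  Row 1: "ddaj"
First row length: 4

4


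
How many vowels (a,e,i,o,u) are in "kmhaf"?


Input: kmhaf
Checking each character:
  'k' at position 0: consonant
  'm' at position 1: consonant
  'h' at position 2: consonant
  'a' at position 3: vowel (running total: 1)
  'f' at position 4: consonant
Total vowels: 1

1


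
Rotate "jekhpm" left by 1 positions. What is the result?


Input: "jekhpm", rotate left by 1
First 1 characters: "j"
Remaining characters: "ekhpm"
Concatenate remaining + first: "ekhpm" + "j" = "ekhpmj"

ekhpmj


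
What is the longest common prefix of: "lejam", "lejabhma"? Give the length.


Words: lejam, lejabhma
  Position 0: all 'l' => match
  Position 1: all 'e' => match
  Position 2: all 'j' => match
  Position 3: all 'a' => match
  Position 4: ('m', 'b') => mismatch, stop
LCP = "leja" (length 4)

4


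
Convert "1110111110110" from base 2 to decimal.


Input: "1110111110110" in base 2
Positional expansion:
  Digit '1' (value 1) x 2^12 = 4096
  Digit '1' (value 1) x 2^11 = 2048
  Digit '1' (value 1) x 2^10 = 1024
  Digit '0' (value 0) x 2^9 = 0
  Digit '1' (value 1) x 2^8 = 256
  Digit '1' (value 1) x 2^7 = 128
  Digit '1' (value 1) x 2^6 = 64
  Digit '1' (value 1) x 2^5 = 32
  Digit '1' (value 1) x 2^4 = 16
  Digit '0' (value 0) x 2^3 = 0
  Digit '1' (value 1) x 2^2 = 4
  Digit '1' (value 1) x 2^1 = 2
  Digit '0' (value 0) x 2^0 = 0
Sum = 7670

7670


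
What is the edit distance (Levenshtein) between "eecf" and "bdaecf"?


Computing edit distance: "eecf" -> "bdaecf"
DP table:
           b    d    a    e    c    f
      0    1    2    3    4    5    6
  e   1    1    2    3    3    4    5
  e   2    2    2    3    3    4    5
  c   3    3    3    3    4    3    4
  f   4    4    4    4    4    4    3
Edit distance = dp[4][6] = 3

3


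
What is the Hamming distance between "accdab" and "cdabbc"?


Comparing "accdab" and "cdabbc" position by position:
  Position 0: 'a' vs 'c' => differ
  Position 1: 'c' vs 'd' => differ
  Position 2: 'c' vs 'a' => differ
  Position 3: 'd' vs 'b' => differ
  Position 4: 'a' vs 'b' => differ
  Position 5: 'b' vs 'c' => differ
Total differences (Hamming distance): 6

6


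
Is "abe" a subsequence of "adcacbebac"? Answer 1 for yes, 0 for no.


Check if "abe" is a subsequence of "adcacbebac"
Greedy scan:
  Position 0 ('a'): matches sub[0] = 'a'
  Position 1 ('d'): no match needed
  Position 2 ('c'): no match needed
  Position 3 ('a'): no match needed
  Position 4 ('c'): no match needed
  Position 5 ('b'): matches sub[1] = 'b'
  Position 6 ('e'): matches sub[2] = 'e'
  Position 7 ('b'): no match needed
  Position 8 ('a'): no match needed
  Position 9 ('c'): no match needed
All 3 characters matched => is a subsequence

1


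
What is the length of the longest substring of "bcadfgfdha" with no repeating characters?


Input: "bcadfgfdha"
Sliding window (track last position of each char):
  Position 0 ('b'): window [0,0] length 1 -- new best
  Position 1 ('c'): window [0,1] length 2 -- new best
  Position 2 ('a'): window [0,2] length 3 -- new best
  Position 3 ('d'): window [0,3] length 4 -- new best
  Position 4 ('f'): window [0,4] length 5 -- new best
  Position 5 ('g'): window [0,5] length 6 -- new best
  Position 6 ('f'): repeat (last at 4), move window start to 5
  Position 6 ('f'): window [5,6] length 2
  Position 7 ('d'): window [5,7] length 3
  Position 8 ('h'): window [5,8] length 4
  Position 9 ('a'): window [5,9] length 5
Longest substring with no repeats: "bcadfg" with length 6

6


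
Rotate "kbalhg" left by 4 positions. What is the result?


Input: "kbalhg", rotate left by 4
First 4 characters: "kbal"
Remaining characters: "hg"
Concatenate remaining + first: "hg" + "kbal" = "hgkbal"

hgkbal


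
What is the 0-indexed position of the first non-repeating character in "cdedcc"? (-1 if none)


Input: cdedcc
Character frequencies:
  'c': 3
  'd': 2
  'e': 1
Scanning left to right for freq == 1:
  Position 0 ('c'): freq=3, skip
  Position 1 ('d'): freq=2, skip
  Position 2 ('e'): unique! => answer = 2

2


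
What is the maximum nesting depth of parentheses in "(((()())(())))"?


Input: "(((()())(())))"
Tracking depth:
  Position 0 '(': depth becomes 1
  Position 1 '(': depth becomes 2
  Position 2 '(': depth becomes 3
  Position 3 '(': depth becomes 4
  Position 4 ')': depth becomes 3
  Position 5 '(': depth becomes 4
  Position 6 ')': depth becomes 3
  Position 7 ')': depth becomes 2
  Position 8 '(': depth becomes 3
  Position 9 '(': depth becomes 4
  Position 10 ')': depth becomes 3
  Position 11 ')': depth becomes 2
  Position 12 ')': depth becomes 1
  Position 13 ')': depth becomes 0
Maximum depth reached: 4

4


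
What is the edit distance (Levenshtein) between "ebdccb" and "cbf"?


Computing edit distance: "ebdccb" -> "cbf"
DP table:
           c    b    f
      0    1    2    3
  e   1    1    2    3
  b   2    2    1    2
  d   3    3    2    2
  c   4    3    3    3
  c   5    4    4    4
  b   6    5    4    5
Edit distance = dp[6][3] = 5

5


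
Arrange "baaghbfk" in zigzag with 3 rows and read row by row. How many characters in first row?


Zigzag "baaghbfk" into 3 rows:
Placing characters:
  'b' => row 0
  'a' => row 1
  'a' => row 2
  'g' => row 1
  'h' => row 0
  'b' => row 1
  'f' => row 2
  'k' => row 1
Rows:
  Row 0: "bh"
  Row 1: "agbk"
  Row 2: "af"
First row length: 2

2


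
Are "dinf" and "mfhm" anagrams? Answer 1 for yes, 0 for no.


Strings: "dinf", "mfhm"
Sorted first:  dfin
Sorted second: fhmm
Differ at position 0: 'd' vs 'f' => not anagrams

0


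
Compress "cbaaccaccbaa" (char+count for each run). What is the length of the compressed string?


Input: cbaaccaccbaa
Runs:
  'c' x 1 => "c1"
  'b' x 1 => "b1"
  'a' x 2 => "a2"
  'c' x 2 => "c2"
  'a' x 1 => "a1"
  'c' x 2 => "c2"
  'b' x 1 => "b1"
  'a' x 2 => "a2"
Compressed: "c1b1a2c2a1c2b1a2"
Compressed length: 16

16


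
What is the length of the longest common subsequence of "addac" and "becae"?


LCS of "addac" and "becae"
DP table:
           b    e    c    a    e
      0    0    0    0    0    0
  a   0    0    0    0    1    1
  d   0    0    0    0    1    1
  d   0    0    0    0    1    1
  a   0    0    0    0    1    1
  c   0    0    0    1    1    1
LCS length = dp[5][5] = 1

1


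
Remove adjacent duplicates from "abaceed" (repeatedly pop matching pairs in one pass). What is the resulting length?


Input: abaceed
Stack-based adjacent duplicate removal:
  Read 'a': push. Stack: a
  Read 'b': push. Stack: ab
  Read 'a': push. Stack: aba
  Read 'c': push. Stack: abac
  Read 'e': push. Stack: abace
  Read 'e': matches stack top 'e' => pop. Stack: abac
  Read 'd': push. Stack: abacd
Final stack: "abacd" (length 5)

5


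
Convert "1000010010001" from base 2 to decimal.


Input: "1000010010001" in base 2
Positional expansion:
  Digit '1' (value 1) x 2^12 = 4096
  Digit '0' (value 0) x 2^11 = 0
  Digit '0' (value 0) x 2^10 = 0
  Digit '0' (value 0) x 2^9 = 0
  Digit '0' (value 0) x 2^8 = 0
  Digit '1' (value 1) x 2^7 = 128
  Digit '0' (value 0) x 2^6 = 0
  Digit '0' (value 0) x 2^5 = 0
  Digit '1' (value 1) x 2^4 = 16
  Digit '0' (value 0) x 2^3 = 0
  Digit '0' (value 0) x 2^2 = 0
  Digit '0' (value 0) x 2^1 = 0
  Digit '1' (value 1) x 2^0 = 1
Sum = 4241

4241


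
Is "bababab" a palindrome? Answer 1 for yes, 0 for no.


Input: bababab
Reversed: bababab
  Compare pos 0 ('b') with pos 6 ('b'): match
  Compare pos 1 ('a') with pos 5 ('a'): match
  Compare pos 2 ('b') with pos 4 ('b'): match
Result: palindrome

1


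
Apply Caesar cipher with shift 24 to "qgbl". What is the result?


Caesar cipher: shift "qgbl" by 24
  'q' (pos 16) + 24 = pos 14 = 'o'
  'g' (pos 6) + 24 = pos 4 = 'e'
  'b' (pos 1) + 24 = pos 25 = 'z'
  'l' (pos 11) + 24 = pos 9 = 'j'
Result: oezj

oezj
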